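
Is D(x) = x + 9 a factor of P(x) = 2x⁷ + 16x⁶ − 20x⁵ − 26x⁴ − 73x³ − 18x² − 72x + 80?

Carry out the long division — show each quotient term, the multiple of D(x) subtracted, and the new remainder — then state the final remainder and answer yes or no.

Step 1: lead(2x⁷ + 16x⁶ − 20x⁵ − 26x⁴ − 73x³ − 18x² − 72x + 80) ÷ lead(D) = 2x⁷ ÷ x = 2x⁶. Subtract (2x⁶)·D = 2x⁷ + 18x⁶. Remainder: −2x⁶ − 20x⁵ − 26x⁴ − 73x³ − 18x² − 72x + 80.
Step 2: lead(−2x⁶ − 20x⁵ − 26x⁴ − 73x³ − 18x² − 72x + 80) ÷ lead(D) = −2x⁶ ÷ x = −2x⁵. Subtract (−2x⁵)·D = −2x⁶ − 18x⁵. Remainder: −2x⁵ − 26x⁴ − 73x³ − 18x² − 72x + 80.
Step 3: lead(−2x⁵ − 26x⁴ − 73x³ − 18x² − 72x + 80) ÷ lead(D) = −2x⁵ ÷ x = −2x⁴. Subtract (−2x⁴)·D = −2x⁵ − 18x⁴. Remainder: −8x⁴ − 73x³ − 18x² − 72x + 80.
Step 4: lead(−8x⁴ − 73x³ − 18x² − 72x + 80) ÷ lead(D) = −8x⁴ ÷ x = −8x³. Subtract (−8x³)·D = −8x⁴ − 72x³. Remainder: −x³ − 18x² − 72x + 80.
Step 5: lead(−x³ − 18x² − 72x + 80) ÷ lead(D) = −x³ ÷ x = −x². Subtract (−x²)·D = −x³ − 9x². Remainder: −9x² − 72x + 80.
Step 6: lead(−9x² − 72x + 80) ÷ lead(D) = −9x² ÷ x = −9x. Subtract (−9x)·D = −9x² − 81x. Remainder: 9x + 80.
Step 7: lead(9x + 80) ÷ lead(D) = 9x ÷ x = 9. Subtract (9)·D = 9x + 81. Remainder: −1.

R(x) = −1, so D(x) is not a factor of P(x). no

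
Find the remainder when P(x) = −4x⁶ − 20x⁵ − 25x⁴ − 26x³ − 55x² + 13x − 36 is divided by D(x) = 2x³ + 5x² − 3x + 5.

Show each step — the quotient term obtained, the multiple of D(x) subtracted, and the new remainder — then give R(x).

R(x) = x² + 4x + 4

Step 1: lead(−4x⁶ − 20x⁵ − 25x⁴ − 26x³ − 55x² + 13x − 36) ÷ lead(D) = −4x⁶ ÷ 2x³ = −2x³. Subtract (−2x³)·D = −4x⁶ − 10x⁵ + 6x⁴ − 10x³. Remainder: −10x⁵ − 31x⁴ − 16x³ − 55x² + 13x − 36.
Step 2: lead(−10x⁵ − 31x⁴ − 16x³ − 55x² + 13x − 36) ÷ lead(D) = −10x⁵ ÷ 2x³ = −5x². Subtract (−5x²)·D = −10x⁵ − 25x⁴ + 15x³ − 25x². Remainder: −6x⁴ − 31x³ − 30x² + 13x − 36.
Step 3: lead(−6x⁴ − 31x³ − 30x² + 13x − 36) ÷ lead(D) = −6x⁴ ÷ 2x³ = −3x. Subtract (−3x)·D = −6x⁴ − 15x³ + 9x² − 15x. Remainder: −16x³ − 39x² + 28x − 36.
Step 4: lead(−16x³ − 39x² + 28x − 36) ÷ lead(D) = −16x³ ÷ 2x³ = −8. Subtract (−8)·D = −16x³ − 40x² + 24x − 40. Remainder: x² + 4x + 4.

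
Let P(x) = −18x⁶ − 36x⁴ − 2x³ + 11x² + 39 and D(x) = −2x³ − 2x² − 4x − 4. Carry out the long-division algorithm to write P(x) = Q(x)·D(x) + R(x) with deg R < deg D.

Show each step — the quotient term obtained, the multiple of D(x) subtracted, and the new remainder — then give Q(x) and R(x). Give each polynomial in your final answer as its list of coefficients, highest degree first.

Step 1: lead(−18x⁶ − 36x⁴ − 2x³ + 11x² + 39) ÷ lead(D) = −18x⁶ ÷ −2x³ = 9x³. Subtract (9x³)·D = −18x⁶ − 18x⁵ − 36x⁴ − 36x³. Remainder: 18x⁵ + 34x³ + 11x² + 39.
Step 2: lead(18x⁵ + 34x³ + 11x² + 39) ÷ lead(D) = 18x⁵ ÷ −2x³ = −9x². Subtract (−9x²)·D = 18x⁵ + 18x⁴ + 36x³ + 36x². Remainder: −18x⁴ − 2x³ − 25x² + 39.
Step 3: lead(−18x⁴ − 2x³ − 25x² + 39) ÷ lead(D) = −18x⁴ ÷ −2x³ = 9x. Subtract (9x)·D = −18x⁴ − 18x³ − 36x² − 36x. Remainder: 16x³ + 11x² + 36x + 39.
Step 4: lead(16x³ + 11x² + 36x + 39) ÷ lead(D) = 16x³ ÷ −2x³ = −8. Subtract (−8)·D = 16x³ + 16x² + 32x + 32. Remainder: −5x² + 4x + 7.

Q = [9, -9, 9, -8]; R = [-5, 4, 7]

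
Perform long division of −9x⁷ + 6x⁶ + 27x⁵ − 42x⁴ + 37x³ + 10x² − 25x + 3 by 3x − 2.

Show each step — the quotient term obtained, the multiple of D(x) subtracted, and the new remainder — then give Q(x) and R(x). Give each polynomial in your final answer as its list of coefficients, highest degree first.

Q = [-3, 0, 9, -8, 7, 8, -3]; R = [-3]

Step 1: lead(−9x⁷ + 6x⁶ + 27x⁵ − 42x⁴ + 37x³ + 10x² − 25x + 3) ÷ lead(D) = −9x⁷ ÷ 3x = −3x⁶. Subtract (−3x⁶)·D = −9x⁷ + 6x⁶. Remainder: 27x⁵ − 42x⁴ + 37x³ + 10x² − 25x + 3.
Step 2: lead(27x⁵ − 42x⁴ + 37x³ + 10x² − 25x + 3) ÷ lead(D) = 27x⁵ ÷ 3x = 9x⁴. Subtract (9x⁴)·D = 27x⁵ − 18x⁴. Remainder: −24x⁴ + 37x³ + 10x² − 25x + 3.
Step 3: lead(−24x⁴ + 37x³ + 10x² − 25x + 3) ÷ lead(D) = −24x⁴ ÷ 3x = −8x³. Subtract (−8x³)·D = −24x⁴ + 16x³. Remainder: 21x³ + 10x² − 25x + 3.
Step 4: lead(21x³ + 10x² − 25x + 3) ÷ lead(D) = 21x³ ÷ 3x = 7x². Subtract (7x²)·D = 21x³ − 14x². Remainder: 24x² − 25x + 3.
Step 5: lead(24x² − 25x + 3) ÷ lead(D) = 24x² ÷ 3x = 8x. Subtract (8x)·D = 24x² − 16x. Remainder: −9x + 3.
Step 6: lead(−9x + 3) ÷ lead(D) = −9x ÷ 3x = −3. Subtract (−3)·D = −9x + 6. Remainder: −3.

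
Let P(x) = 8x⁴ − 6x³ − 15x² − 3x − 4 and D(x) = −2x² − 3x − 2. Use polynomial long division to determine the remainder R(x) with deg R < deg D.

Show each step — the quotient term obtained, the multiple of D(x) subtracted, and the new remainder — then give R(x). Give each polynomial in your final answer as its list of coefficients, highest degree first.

R = [9, -8]

Step 1: lead(8x⁴ − 6x³ − 15x² − 3x − 4) ÷ lead(D) = 8x⁴ ÷ −2x² = −4x². Subtract (−4x²)·D = 8x⁴ + 12x³ + 8x². Remainder: −18x³ − 23x² − 3x − 4.
Step 2: lead(−18x³ − 23x² − 3x − 4) ÷ lead(D) = −18x³ ÷ −2x² = 9x. Subtract (9x)·D = −18x³ − 27x² − 18x. Remainder: 4x² + 15x − 4.
Step 3: lead(4x² + 15x − 4) ÷ lead(D) = 4x² ÷ −2x² = −2. Subtract (−2)·D = 4x² + 6x + 4. Remainder: 9x − 8.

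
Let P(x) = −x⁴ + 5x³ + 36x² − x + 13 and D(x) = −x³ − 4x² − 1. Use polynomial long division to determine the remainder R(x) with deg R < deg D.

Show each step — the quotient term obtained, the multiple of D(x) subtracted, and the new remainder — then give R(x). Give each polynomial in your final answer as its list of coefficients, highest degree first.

R = [4]

Step 1: lead(−x⁴ + 5x³ + 36x² − x + 13) ÷ lead(D) = −x⁴ ÷ −x³ = x. Subtract (x)·D = −x⁴ − 4x³ − x. Remainder: 9x³ + 36x² + 13.
Step 2: lead(9x³ + 36x² + 13) ÷ lead(D) = 9x³ ÷ −x³ = −9. Subtract (−9)·D = 9x³ + 36x² + 9. Remainder: 4.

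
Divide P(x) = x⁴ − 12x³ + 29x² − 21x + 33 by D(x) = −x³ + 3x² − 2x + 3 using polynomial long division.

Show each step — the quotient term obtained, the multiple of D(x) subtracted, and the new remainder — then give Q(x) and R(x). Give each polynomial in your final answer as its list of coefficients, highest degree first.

Step 1: lead(x⁴ − 12x³ + 29x² − 21x + 33) ÷ lead(D) = x⁴ ÷ −x³ = −x. Subtract (−x)·D = x⁴ − 3x³ + 2x² − 3x. Remainder: −9x³ + 27x² − 18x + 33.
Step 2: lead(−9x³ + 27x² − 18x + 33) ÷ lead(D) = −9x³ ÷ −x³ = 9. Subtract (9)·D = −9x³ + 27x² − 18x + 27. Remainder: 6.

Q = [-1, 9]; R = [6]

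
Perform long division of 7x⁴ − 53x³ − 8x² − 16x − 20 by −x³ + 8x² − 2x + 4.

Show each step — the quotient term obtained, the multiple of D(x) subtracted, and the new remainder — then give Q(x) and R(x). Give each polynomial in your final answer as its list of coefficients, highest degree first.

Step 1: lead(7x⁴ − 53x³ − 8x² − 16x − 20) ÷ lead(D) = 7x⁴ ÷ −x³ = −7x. Subtract (−7x)·D = 7x⁴ − 56x³ + 14x² − 28x. Remainder: 3x³ − 22x² + 12x − 20.
Step 2: lead(3x³ − 22x² + 12x − 20) ÷ lead(D) = 3x³ ÷ −x³ = −3. Subtract (−3)·D = 3x³ − 24x² + 6x − 12. Remainder: 2x² + 6x − 8.

Q = [-7, -3]; R = [2, 6, -8]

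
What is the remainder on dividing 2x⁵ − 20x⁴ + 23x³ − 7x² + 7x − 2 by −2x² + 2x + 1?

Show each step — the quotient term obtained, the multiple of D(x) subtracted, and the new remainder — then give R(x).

R(x) = −7

Step 1: lead(2x⁵ − 20x⁴ + 23x³ − 7x² + 7x − 2) ÷ lead(D) = 2x⁵ ÷ −2x² = −x³. Subtract (−x³)·D = 2x⁵ − 2x⁴ − x³. Remainder: −18x⁴ + 24x³ − 7x² + 7x − 2.
Step 2: lead(−18x⁴ + 24x³ − 7x² + 7x − 2) ÷ lead(D) = −18x⁴ ÷ −2x² = 9x². Subtract (9x²)·D = −18x⁴ + 18x³ + 9x². Remainder: 6x³ − 16x² + 7x − 2.
Step 3: lead(6x³ − 16x² + 7x − 2) ÷ lead(D) = 6x³ ÷ −2x² = −3x. Subtract (−3x)·D = 6x³ − 6x² − 3x. Remainder: −10x² + 10x − 2.
Step 4: lead(−10x² + 10x − 2) ÷ lead(D) = −10x² ÷ −2x² = 5. Subtract (5)·D = −10x² + 10x + 5. Remainder: −7.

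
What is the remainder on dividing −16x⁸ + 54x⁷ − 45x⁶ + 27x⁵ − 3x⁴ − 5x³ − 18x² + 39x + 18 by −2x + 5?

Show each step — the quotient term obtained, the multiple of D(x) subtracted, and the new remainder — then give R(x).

Step 1: lead(−16x⁸ + 54x⁷ − 45x⁶ + 27x⁵ − 3x⁴ − 5x³ − 18x² + 39x + 18) ÷ lead(D) = −16x⁸ ÷ −2x = 8x⁷. Subtract (8x⁷)·D = −16x⁸ + 40x⁷. Remainder: 14x⁷ − 45x⁶ + 27x⁵ − 3x⁴ − 5x³ − 18x² + 39x + 18.
Step 2: lead(14x⁷ − 45x⁶ + 27x⁵ − 3x⁴ − 5x³ − 18x² + 39x + 18) ÷ lead(D) = 14x⁷ ÷ −2x = −7x⁶. Subtract (−7x⁶)·D = 14x⁷ − 35x⁶. Remainder: −10x⁶ + 27x⁵ − 3x⁴ − 5x³ − 18x² + 39x + 18.
Step 3: lead(−10x⁶ + 27x⁵ − 3x⁴ − 5x³ − 18x² + 39x + 18) ÷ lead(D) = −10x⁶ ÷ −2x = 5x⁵. Subtract (5x⁵)·D = −10x⁶ + 25x⁵. Remainder: 2x⁵ − 3x⁴ − 5x³ − 18x² + 39x + 18.
Step 4: lead(2x⁵ − 3x⁴ − 5x³ − 18x² + 39x + 18) ÷ lead(D) = 2x⁵ ÷ −2x = −x⁴. Subtract (−x⁴)·D = 2x⁵ − 5x⁴. Remainder: 2x⁴ − 5x³ − 18x² + 39x + 18.
Step 5: lead(2x⁴ − 5x³ − 18x² + 39x + 18) ÷ lead(D) = 2x⁴ ÷ −2x = −x³. Subtract (−x³)·D = 2x⁴ − 5x³. Remainder: −18x² + 39x + 18.
Step 6: lead(−18x² + 39x + 18) ÷ lead(D) = −18x² ÷ −2x = 9x. Subtract (9x)·D = −18x² + 45x. Remainder: −6x + 18.
Step 7: lead(−6x + 18) ÷ lead(D) = −6x ÷ −2x = 3. Subtract (3)·D = −6x + 15. Remainder: 3.

R(x) = 3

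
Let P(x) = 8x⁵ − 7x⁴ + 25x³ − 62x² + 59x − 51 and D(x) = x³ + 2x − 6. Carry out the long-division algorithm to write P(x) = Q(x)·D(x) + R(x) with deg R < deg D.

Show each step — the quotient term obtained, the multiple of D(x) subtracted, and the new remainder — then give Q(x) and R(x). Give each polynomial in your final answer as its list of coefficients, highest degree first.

Step 1: lead(8x⁵ − 7x⁴ + 25x³ − 62x² + 59x − 51) ÷ lead(D) = 8x⁵ ÷ x³ = 8x². Subtract (8x²)·D = 8x⁵ + 16x³ − 48x². Remainder: −7x⁴ + 9x³ − 14x² + 59x − 51.
Step 2: lead(−7x⁴ + 9x³ − 14x² + 59x − 51) ÷ lead(D) = −7x⁴ ÷ x³ = −7x. Subtract (−7x)·D = −7x⁴ − 14x² + 42x. Remainder: 9x³ + 17x − 51.
Step 3: lead(9x³ + 17x − 51) ÷ lead(D) = 9x³ ÷ x³ = 9. Subtract (9)·D = 9x³ + 18x − 54. Remainder: −x + 3.

Q = [8, -7, 9]; R = [-1, 3]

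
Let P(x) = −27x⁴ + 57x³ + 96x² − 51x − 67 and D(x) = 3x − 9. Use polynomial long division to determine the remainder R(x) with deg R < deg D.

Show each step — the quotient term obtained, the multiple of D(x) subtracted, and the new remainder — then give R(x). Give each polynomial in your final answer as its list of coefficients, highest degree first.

R = [-4]

Step 1: lead(−27x⁴ + 57x³ + 96x² − 51x − 67) ÷ lead(D) = −27x⁴ ÷ 3x = −9x³. Subtract (−9x³)·D = −27x⁴ + 81x³. Remainder: −24x³ + 96x² − 51x − 67.
Step 2: lead(−24x³ + 96x² − 51x − 67) ÷ lead(D) = −24x³ ÷ 3x = −8x². Subtract (−8x²)·D = −24x³ + 72x². Remainder: 24x² − 51x − 67.
Step 3: lead(24x² − 51x − 67) ÷ lead(D) = 24x² ÷ 3x = 8x. Subtract (8x)·D = 24x² − 72x. Remainder: 21x − 67.
Step 4: lead(21x − 67) ÷ lead(D) = 21x ÷ 3x = 7. Subtract (7)·D = 21x − 63. Remainder: −4.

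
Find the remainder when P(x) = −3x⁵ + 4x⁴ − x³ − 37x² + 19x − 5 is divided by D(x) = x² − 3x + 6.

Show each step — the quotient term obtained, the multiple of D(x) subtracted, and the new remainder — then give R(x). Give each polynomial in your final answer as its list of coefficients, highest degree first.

R = [4, 1]

Step 1: lead(−3x⁵ + 4x⁴ − x³ − 37x² + 19x − 5) ÷ lead(D) = −3x⁵ ÷ x² = −3x³. Subtract (−3x³)·D = −3x⁵ + 9x⁴ − 18x³. Remainder: −5x⁴ + 17x³ − 37x² + 19x − 5.
Step 2: lead(−5x⁴ + 17x³ − 37x² + 19x − 5) ÷ lead(D) = −5x⁴ ÷ x² = −5x². Subtract (−5x²)·D = −5x⁴ + 15x³ − 30x². Remainder: 2x³ − 7x² + 19x − 5.
Step 3: lead(2x³ − 7x² + 19x − 5) ÷ lead(D) = 2x³ ÷ x² = 2x. Subtract (2x)·D = 2x³ − 6x² + 12x. Remainder: −x² + 7x − 5.
Step 4: lead(−x² + 7x − 5) ÷ lead(D) = −x² ÷ x² = −1. Subtract (−1)·D = −x² + 3x − 6. Remainder: 4x + 1.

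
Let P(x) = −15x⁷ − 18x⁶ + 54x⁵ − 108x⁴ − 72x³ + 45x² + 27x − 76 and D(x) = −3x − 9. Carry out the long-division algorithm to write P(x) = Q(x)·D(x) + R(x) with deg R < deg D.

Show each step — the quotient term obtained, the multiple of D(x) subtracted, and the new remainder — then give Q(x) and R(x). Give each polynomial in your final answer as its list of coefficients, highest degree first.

Step 1: lead(−15x⁷ − 18x⁶ + 54x⁵ − 108x⁴ − 72x³ + 45x² + 27x − 76) ÷ lead(D) = −15x⁷ ÷ −3x = 5x⁶. Subtract (5x⁶)·D = −15x⁷ − 45x⁶. Remainder: 27x⁶ + 54x⁵ − 108x⁴ − 72x³ + 45x² + 27x − 76.
Step 2: lead(27x⁶ + 54x⁵ − 108x⁴ − 72x³ + 45x² + 27x − 76) ÷ lead(D) = 27x⁶ ÷ −3x = −9x⁵. Subtract (−9x⁵)·D = 27x⁶ + 81x⁵. Remainder: −27x⁵ − 108x⁴ − 72x³ + 45x² + 27x − 76.
Step 3: lead(−27x⁵ − 108x⁴ − 72x³ + 45x² + 27x − 76) ÷ lead(D) = −27x⁵ ÷ −3x = 9x⁴. Subtract (9x⁴)·D = −27x⁵ − 81x⁴. Remainder: −27x⁴ − 72x³ + 45x² + 27x − 76.
Step 4: lead(−27x⁴ − 72x³ + 45x² + 27x − 76) ÷ lead(D) = −27x⁴ ÷ −3x = 9x³. Subtract (9x³)·D = −27x⁴ − 81x³. Remainder: 9x³ + 45x² + 27x − 76.
Step 5: lead(9x³ + 45x² + 27x − 76) ÷ lead(D) = 9x³ ÷ −3x = −3x². Subtract (−3x²)·D = 9x³ + 27x². Remainder: 18x² + 27x − 76.
Step 6: lead(18x² + 27x − 76) ÷ lead(D) = 18x² ÷ −3x = −6x. Subtract (−6x)·D = 18x² + 54x. Remainder: −27x − 76.
Step 7: lead(−27x − 76) ÷ lead(D) = −27x ÷ −3x = 9. Subtract (9)·D = −27x − 81. Remainder: 5.

Q = [5, -9, 9, 9, -3, -6, 9]; R = [5]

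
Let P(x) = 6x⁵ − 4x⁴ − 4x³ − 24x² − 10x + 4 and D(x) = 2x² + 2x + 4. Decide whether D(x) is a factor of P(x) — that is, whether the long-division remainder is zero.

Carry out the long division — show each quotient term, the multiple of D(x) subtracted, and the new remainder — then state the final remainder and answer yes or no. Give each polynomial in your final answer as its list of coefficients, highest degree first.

R = [0], so D(x) is a factor of P(x). yes

Step 1: lead(6x⁵ − 4x⁴ − 4x³ − 24x² − 10x + 4) ÷ lead(D) = 6x⁵ ÷ 2x² = 3x³. Subtract (3x³)·D = 6x⁵ + 6x⁴ + 12x³. Remainder: −10x⁴ − 16x³ − 24x² − 10x + 4.
Step 2: lead(−10x⁴ − 16x³ − 24x² − 10x + 4) ÷ lead(D) = −10x⁴ ÷ 2x² = −5x². Subtract (−5x²)·D = −10x⁴ − 10x³ − 20x². Remainder: −6x³ − 4x² − 10x + 4.
Step 3: lead(−6x³ − 4x² − 10x + 4) ÷ lead(D) = −6x³ ÷ 2x² = −3x. Subtract (−3x)·D = −6x³ − 6x² − 12x. Remainder: 2x² + 2x + 4.
Step 4: lead(2x² + 2x + 4) ÷ lead(D) = 2x² ÷ 2x² = 1. Subtract (1)·D = 2x² + 2x + 4. Remainder: 0.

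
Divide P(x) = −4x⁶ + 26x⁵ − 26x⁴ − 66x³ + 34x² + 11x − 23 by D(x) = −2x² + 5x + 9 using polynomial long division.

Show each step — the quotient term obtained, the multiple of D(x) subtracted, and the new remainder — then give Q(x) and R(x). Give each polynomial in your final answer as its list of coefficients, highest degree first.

Q = [2, -8, 2, 2, -3]; R = [8, 4]

Step 1: lead(−4x⁶ + 26x⁵ − 26x⁴ − 66x³ + 34x² + 11x − 23) ÷ lead(D) = −4x⁶ ÷ −2x² = 2x⁴. Subtract (2x⁴)·D = −4x⁶ + 10x⁵ + 18x⁴. Remainder: 16x⁵ − 44x⁴ − 66x³ + 34x² + 11x − 23.
Step 2: lead(16x⁵ − 44x⁴ − 66x³ + 34x² + 11x − 23) ÷ lead(D) = 16x⁵ ÷ −2x² = −8x³. Subtract (−8x³)·D = 16x⁵ − 40x⁴ − 72x³. Remainder: −4x⁴ + 6x³ + 34x² + 11x − 23.
Step 3: lead(−4x⁴ + 6x³ + 34x² + 11x − 23) ÷ lead(D) = −4x⁴ ÷ −2x² = 2x². Subtract (2x²)·D = −4x⁴ + 10x³ + 18x². Remainder: −4x³ + 16x² + 11x − 23.
Step 4: lead(−4x³ + 16x² + 11x − 23) ÷ lead(D) = −4x³ ÷ −2x² = 2x. Subtract (2x)·D = −4x³ + 10x² + 18x. Remainder: 6x² − 7x − 23.
Step 5: lead(6x² − 7x − 23) ÷ lead(D) = 6x² ÷ −2x² = −3. Subtract (−3)·D = 6x² − 15x − 27. Remainder: 8x + 4.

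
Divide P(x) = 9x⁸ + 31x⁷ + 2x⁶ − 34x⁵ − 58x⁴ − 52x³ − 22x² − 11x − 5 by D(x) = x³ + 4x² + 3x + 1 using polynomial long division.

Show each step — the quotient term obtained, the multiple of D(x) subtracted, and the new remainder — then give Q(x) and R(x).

Q(x) = 9x⁵ − 5x⁴ − 5x³ − 8x² − 6x + 1; R(x) = −8x − 6

Step 1: lead(9x⁸ + 31x⁷ + 2x⁶ − 34x⁵ − 58x⁴ − 52x³ − 22x² − 11x − 5) ÷ lead(D) = 9x⁸ ÷ x³ = 9x⁵. Subtract (9x⁵)·D = 9x⁸ + 36x⁷ + 27x⁶ + 9x⁵. Remainder: −5x⁷ − 25x⁶ − 43x⁵ − 58x⁴ − 52x³ − 22x² − 11x − 5.
Step 2: lead(−5x⁷ − 25x⁶ − 43x⁵ − 58x⁴ − 52x³ − 22x² − 11x − 5) ÷ lead(D) = −5x⁷ ÷ x³ = −5x⁴. Subtract (−5x⁴)·D = −5x⁷ − 20x⁶ − 15x⁵ − 5x⁴. Remainder: −5x⁶ − 28x⁵ − 53x⁴ − 52x³ − 22x² − 11x − 5.
Step 3: lead(−5x⁶ − 28x⁵ − 53x⁴ − 52x³ − 22x² − 11x − 5) ÷ lead(D) = −5x⁶ ÷ x³ = −5x³. Subtract (−5x³)·D = −5x⁶ − 20x⁵ − 15x⁴ − 5x³. Remainder: −8x⁵ − 38x⁴ − 47x³ − 22x² − 11x − 5.
Step 4: lead(−8x⁵ − 38x⁴ − 47x³ − 22x² − 11x − 5) ÷ lead(D) = −8x⁵ ÷ x³ = −8x². Subtract (−8x²)·D = −8x⁵ − 32x⁴ − 24x³ − 8x². Remainder: −6x⁴ − 23x³ − 14x² − 11x − 5.
Step 5: lead(−6x⁴ − 23x³ − 14x² − 11x − 5) ÷ lead(D) = −6x⁴ ÷ x³ = −6x. Subtract (−6x)·D = −6x⁴ − 24x³ − 18x² − 6x. Remainder: x³ + 4x² − 5x − 5.
Step 6: lead(x³ + 4x² − 5x − 5) ÷ lead(D) = x³ ÷ x³ = 1. Subtract (1)·D = x³ + 4x² + 3x + 1. Remainder: −8x − 6.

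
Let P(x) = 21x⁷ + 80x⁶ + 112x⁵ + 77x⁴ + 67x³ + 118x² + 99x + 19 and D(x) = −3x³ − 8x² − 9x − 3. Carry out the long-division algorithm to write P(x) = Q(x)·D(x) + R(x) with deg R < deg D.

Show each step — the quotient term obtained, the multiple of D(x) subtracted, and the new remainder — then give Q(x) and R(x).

Step 1: lead(21x⁷ + 80x⁶ + 112x⁵ + 77x⁴ + 67x³ + 118x² + 99x + 19) ÷ lead(D) = 21x⁷ ÷ −3x³ = −7x⁴. Subtract (−7x⁴)·D = 21x⁷ + 56x⁶ + 63x⁵ + 21x⁴. Remainder: 24x⁶ + 49x⁵ + 56x⁴ + 67x³ + 118x² + 99x + 19.
Step 2: lead(24x⁶ + 49x⁵ + 56x⁴ + 67x³ + 118x² + 99x + 19) ÷ lead(D) = 24x⁶ ÷ −3x³ = −8x³. Subtract (−8x³)·D = 24x⁶ + 64x⁵ + 72x⁴ + 24x³. Remainder: −15x⁵ − 16x⁴ + 43x³ + 118x² + 99x + 19.
Step 3: lead(−15x⁵ − 16x⁴ + 43x³ + 118x² + 99x + 19) ÷ lead(D) = −15x⁵ ÷ −3x³ = 5x². Subtract (5x²)·D = −15x⁵ − 40x⁴ − 45x³ − 15x². Remainder: 24x⁴ + 88x³ + 133x² + 99x + 19.
Step 4: lead(24x⁴ + 88x³ + 133x² + 99x + 19) ÷ lead(D) = 24x⁴ ÷ −3x³ = −8x. Subtract (−8x)·D = 24x⁴ + 64x³ + 72x² + 24x. Remainder: 24x³ + 61x² + 75x + 19.
Step 5: lead(24x³ + 61x² + 75x + 19) ÷ lead(D) = 24x³ ÷ −3x³ = −8. Subtract (−8)·D = 24x³ + 64x² + 72x + 24. Remainder: −3x² + 3x − 5.

Q(x) = −7x⁴ − 8x³ + 5x² − 8x − 8; R(x) = −3x² + 3x − 5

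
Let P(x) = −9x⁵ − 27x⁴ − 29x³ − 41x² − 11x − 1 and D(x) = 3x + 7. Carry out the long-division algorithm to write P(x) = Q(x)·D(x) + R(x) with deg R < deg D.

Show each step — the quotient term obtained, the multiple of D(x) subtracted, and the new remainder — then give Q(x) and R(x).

Step 1: lead(−9x⁵ − 27x⁴ − 29x³ − 41x² − 11x − 1) ÷ lead(D) = −9x⁵ ÷ 3x = −3x⁴. Subtract (−3x⁴)·D = −9x⁵ − 21x⁴. Remainder: −6x⁴ − 29x³ − 41x² − 11x − 1.
Step 2: lead(−6x⁴ − 29x³ − 41x² − 11x − 1) ÷ lead(D) = −6x⁴ ÷ 3x = −2x³. Subtract (−2x³)·D = −6x⁴ − 14x³. Remainder: −15x³ − 41x² − 11x − 1.
Step 3: lead(−15x³ − 41x² − 11x − 1) ÷ lead(D) = −15x³ ÷ 3x = −5x². Subtract (−5x²)·D = −15x³ − 35x². Remainder: −6x² − 11x − 1.
Step 4: lead(−6x² − 11x − 1) ÷ lead(D) = −6x² ÷ 3x = −2x. Subtract (−2x)·D = −6x² − 14x. Remainder: 3x − 1.
Step 5: lead(3x − 1) ÷ lead(D) = 3x ÷ 3x = 1. Subtract (1)·D = 3x + 7. Remainder: −8.

Q(x) = −3x⁴ − 2x³ − 5x² − 2x + 1; R(x) = −8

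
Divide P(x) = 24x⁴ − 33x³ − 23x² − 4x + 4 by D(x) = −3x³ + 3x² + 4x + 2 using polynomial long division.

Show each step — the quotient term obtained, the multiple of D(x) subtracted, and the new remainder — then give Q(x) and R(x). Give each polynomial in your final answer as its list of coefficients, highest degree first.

Step 1: lead(24x⁴ − 33x³ − 23x² − 4x + 4) ÷ lead(D) = 24x⁴ ÷ −3x³ = −8x. Subtract (−8x)·D = 24x⁴ − 24x³ − 32x² − 16x. Remainder: −9x³ + 9x² + 12x + 4.
Step 2: lead(−9x³ + 9x² + 12x + 4) ÷ lead(D) = −9x³ ÷ −3x³ = 3. Subtract (3)·D = −9x³ + 9x² + 12x + 6. Remainder: −2.

Q = [-8, 3]; R = [-2]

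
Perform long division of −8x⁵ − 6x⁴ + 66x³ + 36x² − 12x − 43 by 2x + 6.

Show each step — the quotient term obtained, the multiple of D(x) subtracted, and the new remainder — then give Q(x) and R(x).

Step 1: lead(−8x⁵ − 6x⁴ + 66x³ + 36x² − 12x − 43) ÷ lead(D) = −8x⁵ ÷ 2x = −4x⁴. Subtract (−4x⁴)·D = −8x⁵ − 24x⁴. Remainder: 18x⁴ + 66x³ + 36x² − 12x − 43.
Step 2: lead(18x⁴ + 66x³ + 36x² − 12x − 43) ÷ lead(D) = 18x⁴ ÷ 2x = 9x³. Subtract (9x³)·D = 18x⁴ + 54x³. Remainder: 12x³ + 36x² − 12x − 43.
Step 3: lead(12x³ + 36x² − 12x − 43) ÷ lead(D) = 12x³ ÷ 2x = 6x². Subtract (6x²)·D = 12x³ + 36x². Remainder: −12x − 43.
Step 4: lead(−12x − 43) ÷ lead(D) = −12x ÷ 2x = −6. Subtract (−6)·D = −12x − 36. Remainder: −7.

Q(x) = −4x⁴ + 9x³ + 6x² − 6; R(x) = −7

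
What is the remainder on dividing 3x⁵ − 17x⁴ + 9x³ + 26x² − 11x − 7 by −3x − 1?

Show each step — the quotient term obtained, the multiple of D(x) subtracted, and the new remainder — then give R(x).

R(x) = −1

Step 1: lead(3x⁵ − 17x⁴ + 9x³ + 26x² − 11x − 7) ÷ lead(D) = 3x⁵ ÷ −3x = −x⁴. Subtract (−x⁴)·D = 3x⁵ + x⁴. Remainder: −18x⁴ + 9x³ + 26x² − 11x − 7.
Step 2: lead(−18x⁴ + 9x³ + 26x² − 11x − 7) ÷ lead(D) = −18x⁴ ÷ −3x = 6x³. Subtract (6x³)·D = −18x⁴ − 6x³. Remainder: 15x³ + 26x² − 11x − 7.
Step 3: lead(15x³ + 26x² − 11x − 7) ÷ lead(D) = 15x³ ÷ −3x = −5x². Subtract (−5x²)·D = 15x³ + 5x². Remainder: 21x² − 11x − 7.
Step 4: lead(21x² − 11x − 7) ÷ lead(D) = 21x² ÷ −3x = −7x. Subtract (−7x)·D = 21x² + 7x. Remainder: −18x − 7.
Step 5: lead(−18x − 7) ÷ lead(D) = −18x ÷ −3x = 6. Subtract (6)·D = −18x − 6. Remainder: −1.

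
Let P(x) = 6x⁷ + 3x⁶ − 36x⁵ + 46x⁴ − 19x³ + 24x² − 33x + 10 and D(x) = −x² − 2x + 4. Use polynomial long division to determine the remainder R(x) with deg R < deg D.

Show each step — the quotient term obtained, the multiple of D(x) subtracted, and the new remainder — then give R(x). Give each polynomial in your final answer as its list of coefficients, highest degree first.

R = [7, 2]

Step 1: lead(6x⁷ + 3x⁶ − 36x⁵ + 46x⁴ − 19x³ + 24x² − 33x + 10) ÷ lead(D) = 6x⁷ ÷ −x² = −6x⁵. Subtract (−6x⁵)·D = 6x⁷ + 12x⁶ − 24x⁵. Remainder: −9x⁶ − 12x⁵ + 46x⁴ − 19x³ + 24x² − 33x + 10.
Step 2: lead(−9x⁶ − 12x⁵ + 46x⁴ − 19x³ + 24x² − 33x + 10) ÷ lead(D) = −9x⁶ ÷ −x² = 9x⁴. Subtract (9x⁴)·D = −9x⁶ − 18x⁵ + 36x⁴. Remainder: 6x⁵ + 10x⁴ − 19x³ + 24x² − 33x + 10.
Step 3: lead(6x⁵ + 10x⁴ − 19x³ + 24x² − 33x + 10) ÷ lead(D) = 6x⁵ ÷ −x² = −6x³. Subtract (−6x³)·D = 6x⁵ + 12x⁴ − 24x³. Remainder: −2x⁴ + 5x³ + 24x² − 33x + 10.
Step 4: lead(−2x⁴ + 5x³ + 24x² − 33x + 10) ÷ lead(D) = −2x⁴ ÷ −x² = 2x². Subtract (2x²)·D = −2x⁴ − 4x³ + 8x². Remainder: 9x³ + 16x² − 33x + 10.
Step 5: lead(9x³ + 16x² − 33x + 10) ÷ lead(D) = 9x³ ÷ −x² = −9x. Subtract (−9x)·D = 9x³ + 18x² − 36x. Remainder: −2x² + 3x + 10.
Step 6: lead(−2x² + 3x + 10) ÷ lead(D) = −2x² ÷ −x² = 2. Subtract (2)·D = −2x² − 4x + 8. Remainder: 7x + 2.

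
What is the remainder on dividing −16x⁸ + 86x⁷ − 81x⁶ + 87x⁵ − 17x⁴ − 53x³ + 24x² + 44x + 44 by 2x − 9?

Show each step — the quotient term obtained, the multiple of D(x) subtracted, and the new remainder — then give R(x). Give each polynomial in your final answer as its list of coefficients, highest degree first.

Step 1: lead(−16x⁸ + 86x⁷ − 81x⁶ + 87x⁵ − 17x⁴ − 53x³ + 24x² + 44x + 44) ÷ lead(D) = −16x⁸ ÷ 2x = −8x⁷. Subtract (−8x⁷)·D = −16x⁸ + 72x⁷. Remainder: 14x⁷ − 81x⁶ + 87x⁵ − 17x⁴ − 53x³ + 24x² + 44x + 44.
Step 2: lead(14x⁷ − 81x⁶ + 87x⁵ − 17x⁴ − 53x³ + 24x² + 44x + 44) ÷ lead(D) = 14x⁷ ÷ 2x = 7x⁶. Subtract (7x⁶)·D = 14x⁷ − 63x⁶. Remainder: −18x⁶ + 87x⁵ − 17x⁴ − 53x³ + 24x² + 44x + 44.
Step 3: lead(−18x⁶ + 87x⁵ − 17x⁴ − 53x³ + 24x² + 44x + 44) ÷ lead(D) = −18x⁶ ÷ 2x = −9x⁵. Subtract (−9x⁵)·D = −18x⁶ + 81x⁵. Remainder: 6x⁵ − 17x⁴ − 53x³ + 24x² + 44x + 44.
Step 4: lead(6x⁵ − 17x⁴ − 53x³ + 24x² + 44x + 44) ÷ lead(D) = 6x⁵ ÷ 2x = 3x⁴. Subtract (3x⁴)·D = 6x⁵ − 27x⁴. Remainder: 10x⁴ − 53x³ + 24x² + 44x + 44.
Step 5: lead(10x⁴ − 53x³ + 24x² + 44x + 44) ÷ lead(D) = 10x⁴ ÷ 2x = 5x³. Subtract (5x³)·D = 10x⁴ − 45x³. Remainder: −8x³ + 24x² + 44x + 44.
Step 6: lead(−8x³ + 24x² + 44x + 44) ÷ lead(D) = −8x³ ÷ 2x = −4x². Subtract (−4x²)·D = −8x³ + 36x². Remainder: −12x² + 44x + 44.
Step 7: lead(−12x² + 44x + 44) ÷ lead(D) = −12x² ÷ 2x = −6x. Subtract (−6x)·D = −12x² + 54x. Remainder: −10x + 44.
Step 8: lead(−10x + 44) ÷ lead(D) = −10x ÷ 2x = −5. Subtract (−5)·D = −10x + 45. Remainder: −1.

R = [-1]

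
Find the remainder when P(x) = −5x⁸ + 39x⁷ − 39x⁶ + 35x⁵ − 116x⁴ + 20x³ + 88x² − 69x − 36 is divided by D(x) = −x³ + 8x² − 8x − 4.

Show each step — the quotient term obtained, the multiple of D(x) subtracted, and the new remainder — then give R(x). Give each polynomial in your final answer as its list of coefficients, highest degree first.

Step 1: lead(−5x⁸ + 39x⁷ − 39x⁶ + 35x⁵ − 116x⁴ + 20x³ + 88x² − 69x − 36) ÷ lead(D) = −5x⁸ ÷ −x³ = 5x⁵. Subtract (5x⁵)·D = −5x⁸ + 40x⁷ − 40x⁶ − 20x⁵. Remainder: −x⁷ + x⁶ + 55x⁵ − 116x⁴ + 20x³ + 88x² − 69x − 36.
Step 2: lead(−x⁷ + x⁶ + 55x⁵ − 116x⁴ + 20x³ + 88x² − 69x − 36) ÷ lead(D) = −x⁷ ÷ −x³ = x⁴. Subtract (x⁴)·D = −x⁷ + 8x⁶ − 8x⁵ − 4x⁴. Remainder: −7x⁶ + 63x⁵ − 112x⁴ + 20x³ + 88x² − 69x − 36.
Step 3: lead(−7x⁶ + 63x⁵ − 112x⁴ + 20x³ + 88x² − 69x − 36) ÷ lead(D) = −7x⁶ ÷ −x³ = 7x³. Subtract (7x³)·D = −7x⁶ + 56x⁵ − 56x⁴ − 28x³. Remainder: 7x⁵ − 56x⁴ + 48x³ + 88x² − 69x − 36.
Step 4: lead(7x⁵ − 56x⁴ + 48x³ + 88x² − 69x − 36) ÷ lead(D) = 7x⁵ ÷ −x³ = −7x². Subtract (−7x²)·D = 7x⁵ − 56x⁴ + 56x³ + 28x². Remainder: −8x³ + 60x² − 69x − 36.
Step 5: lead(−8x³ + 60x² − 69x − 36) ÷ lead(D) = −8x³ ÷ −x³ = 8. Subtract (8)·D = −8x³ + 64x² − 64x − 32. Remainder: −4x² − 5x − 4.

R = [-4, -5, -4]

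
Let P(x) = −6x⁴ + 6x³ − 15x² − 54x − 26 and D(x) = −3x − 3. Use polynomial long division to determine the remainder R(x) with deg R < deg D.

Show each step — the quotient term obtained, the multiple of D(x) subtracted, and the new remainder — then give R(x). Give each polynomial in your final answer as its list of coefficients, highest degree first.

R = [1]

Step 1: lead(−6x⁴ + 6x³ − 15x² − 54x − 26) ÷ lead(D) = −6x⁴ ÷ −3x = 2x³. Subtract (2x³)·D = −6x⁴ − 6x³. Remainder: 12x³ − 15x² − 54x − 26.
Step 2: lead(12x³ − 15x² − 54x − 26) ÷ lead(D) = 12x³ ÷ −3x = −4x². Subtract (−4x²)·D = 12x³ + 12x². Remainder: −27x² − 54x − 26.
Step 3: lead(−27x² − 54x − 26) ÷ lead(D) = −27x² ÷ −3x = 9x. Subtract (9x)·D = −27x² − 27x. Remainder: −27x − 26.
Step 4: lead(−27x − 26) ÷ lead(D) = −27x ÷ −3x = 9. Subtract (9)·D = −27x − 27. Remainder: 1.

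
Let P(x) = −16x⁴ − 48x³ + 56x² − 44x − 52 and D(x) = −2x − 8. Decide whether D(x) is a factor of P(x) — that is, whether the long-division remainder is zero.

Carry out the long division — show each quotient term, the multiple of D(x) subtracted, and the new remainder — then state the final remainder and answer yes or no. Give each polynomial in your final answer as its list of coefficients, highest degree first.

Step 1: lead(−16x⁴ − 48x³ + 56x² − 44x − 52) ÷ lead(D) = −16x⁴ ÷ −2x = 8x³. Subtract (8x³)·D = −16x⁴ − 64x³. Remainder: 16x³ + 56x² − 44x − 52.
Step 2: lead(16x³ + 56x² − 44x − 52) ÷ lead(D) = 16x³ ÷ −2x = −8x². Subtract (−8x²)·D = 16x³ + 64x². Remainder: −8x² − 44x − 52.
Step 3: lead(−8x² − 44x − 52) ÷ lead(D) = −8x² ÷ −2x = 4x. Subtract (4x)·D = −8x² − 32x. Remainder: −12x − 52.
Step 4: lead(−12x − 52) ÷ lead(D) = −12x ÷ −2x = 6. Subtract (6)·D = −12x − 48. Remainder: −4.

R = [-4], so D(x) is not a factor of P(x). no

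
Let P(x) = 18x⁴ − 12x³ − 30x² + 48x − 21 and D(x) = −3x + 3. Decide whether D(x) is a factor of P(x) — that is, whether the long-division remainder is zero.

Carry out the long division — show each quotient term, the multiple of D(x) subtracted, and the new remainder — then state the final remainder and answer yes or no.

R(x) = 3, so D(x) is not a factor of P(x). no

Step 1: lead(18x⁴ − 12x³ − 30x² + 48x − 21) ÷ lead(D) = 18x⁴ ÷ −3x = −6x³. Subtract (−6x³)·D = 18x⁴ − 18x³. Remainder: 6x³ − 30x² + 48x − 21.
Step 2: lead(6x³ − 30x² + 48x − 21) ÷ lead(D) = 6x³ ÷ −3x = −2x². Subtract (−2x²)·D = 6x³ − 6x². Remainder: −24x² + 48x − 21.
Step 3: lead(−24x² + 48x − 21) ÷ lead(D) = −24x² ÷ −3x = 8x. Subtract (8x)·D = −24x² + 24x. Remainder: 24x − 21.
Step 4: lead(24x − 21) ÷ lead(D) = 24x ÷ −3x = −8. Subtract (−8)·D = 24x − 24. Remainder: 3.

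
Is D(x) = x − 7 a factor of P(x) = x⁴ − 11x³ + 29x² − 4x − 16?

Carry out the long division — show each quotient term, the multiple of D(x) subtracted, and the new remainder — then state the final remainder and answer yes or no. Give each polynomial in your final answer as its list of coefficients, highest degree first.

R = [5], so D(x) is not a factor of P(x). no

Step 1: lead(x⁴ − 11x³ + 29x² − 4x − 16) ÷ lead(D) = x⁴ ÷ x = x³. Subtract (x³)·D = x⁴ − 7x³. Remainder: −4x³ + 29x² − 4x − 16.
Step 2: lead(−4x³ + 29x² − 4x − 16) ÷ lead(D) = −4x³ ÷ x = −4x². Subtract (−4x²)·D = −4x³ + 28x². Remainder: x² − 4x − 16.
Step 3: lead(x² − 4x − 16) ÷ lead(D) = x² ÷ x = x. Subtract (x)·D = x² − 7x. Remainder: 3x − 16.
Step 4: lead(3x − 16) ÷ lead(D) = 3x ÷ x = 3. Subtract (3)·D = 3x − 21. Remainder: 5.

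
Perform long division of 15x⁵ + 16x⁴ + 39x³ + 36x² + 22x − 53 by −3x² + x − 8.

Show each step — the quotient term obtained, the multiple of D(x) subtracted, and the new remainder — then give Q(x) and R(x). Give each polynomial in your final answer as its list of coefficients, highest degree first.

Step 1: lead(15x⁵ + 16x⁴ + 39x³ + 36x² + 22x − 53) ÷ lead(D) = 15x⁵ ÷ −3x² = −5x³. Subtract (−5x³)·D = 15x⁵ − 5x⁴ + 40x³. Remainder: 21x⁴ − x³ + 36x² + 22x − 53.
Step 2: lead(21x⁴ − x³ + 36x² + 22x − 53) ÷ lead(D) = 21x⁴ ÷ −3x² = −7x². Subtract (−7x²)·D = 21x⁴ − 7x³ + 56x². Remainder: 6x³ − 20x² + 22x − 53.
Step 3: lead(6x³ − 20x² + 22x − 53) ÷ lead(D) = 6x³ ÷ −3x² = −2x. Subtract (−2x)·D = 6x³ − 2x² + 16x. Remainder: −18x² + 6x − 53.
Step 4: lead(−18x² + 6x − 53) ÷ lead(D) = −18x² ÷ −3x² = 6. Subtract (6)·D = −18x² + 6x − 48. Remainder: −5.

Q = [-5, -7, -2, 6]; R = [-5]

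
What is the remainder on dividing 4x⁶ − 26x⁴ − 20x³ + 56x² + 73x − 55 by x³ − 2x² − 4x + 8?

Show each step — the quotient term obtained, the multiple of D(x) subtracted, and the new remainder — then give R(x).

Step 1: lead(4x⁶ − 26x⁴ − 20x³ + 56x² + 73x − 55) ÷ lead(D) = 4x⁶ ÷ x³ = 4x³. Subtract (4x³)·D = 4x⁶ − 8x⁵ − 16x⁴ + 32x³. Remainder: 8x⁵ − 10x⁴ − 52x³ + 56x² + 73x − 55.
Step 2: lead(8x⁵ − 10x⁴ − 52x³ + 56x² + 73x − 55) ÷ lead(D) = 8x⁵ ÷ x³ = 8x². Subtract (8x²)·D = 8x⁵ − 16x⁴ − 32x³ + 64x². Remainder: 6x⁴ − 20x³ − 8x² + 73x − 55.
Step 3: lead(6x⁴ − 20x³ − 8x² + 73x − 55) ÷ lead(D) = 6x⁴ ÷ x³ = 6x. Subtract (6x)·D = 6x⁴ − 12x³ − 24x² + 48x. Remainder: −8x³ + 16x² + 25x − 55.
Step 4: lead(−8x³ + 16x² + 25x − 55) ÷ lead(D) = −8x³ ÷ x³ = −8. Subtract (−8)·D = −8x³ + 16x² + 32x − 64. Remainder: −7x + 9.

R(x) = −7x + 9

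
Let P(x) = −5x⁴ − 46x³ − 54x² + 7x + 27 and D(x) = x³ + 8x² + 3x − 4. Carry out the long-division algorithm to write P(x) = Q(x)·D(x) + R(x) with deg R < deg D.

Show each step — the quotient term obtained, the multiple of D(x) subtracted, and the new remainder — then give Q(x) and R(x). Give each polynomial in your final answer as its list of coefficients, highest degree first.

Q = [-5, -6]; R = [9, 5, 3]

Step 1: lead(−5x⁴ − 46x³ − 54x² + 7x + 27) ÷ lead(D) = −5x⁴ ÷ x³ = −5x. Subtract (−5x)·D = −5x⁴ − 40x³ − 15x² + 20x. Remainder: −6x³ − 39x² − 13x + 27.
Step 2: lead(−6x³ − 39x² − 13x + 27) ÷ lead(D) = −6x³ ÷ x³ = −6. Subtract (−6)·D = −6x³ − 48x² − 18x + 24. Remainder: 9x² + 5x + 3.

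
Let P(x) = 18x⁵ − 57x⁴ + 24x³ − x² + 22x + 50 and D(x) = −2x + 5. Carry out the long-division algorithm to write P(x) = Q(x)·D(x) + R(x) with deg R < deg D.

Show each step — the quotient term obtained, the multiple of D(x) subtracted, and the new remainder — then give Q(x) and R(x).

Step 1: lead(18x⁵ − 57x⁴ + 24x³ − x² + 22x + 50) ÷ lead(D) = 18x⁵ ÷ −2x = −9x⁴. Subtract (−9x⁴)·D = 18x⁵ − 45x⁴. Remainder: −12x⁴ + 24x³ − x² + 22x + 50.
Step 2: lead(−12x⁴ + 24x³ − x² + 22x + 50) ÷ lead(D) = −12x⁴ ÷ −2x = 6x³. Subtract (6x³)·D = −12x⁴ + 30x³. Remainder: −6x³ − x² + 22x + 50.
Step 3: lead(−6x³ − x² + 22x + 50) ÷ lead(D) = −6x³ ÷ −2x = 3x². Subtract (3x²)·D = −6x³ + 15x². Remainder: −16x² + 22x + 50.
Step 4: lead(−16x² + 22x + 50) ÷ lead(D) = −16x² ÷ −2x = 8x. Subtract (8x)·D = −16x² + 40x. Remainder: −18x + 50.
Step 5: lead(−18x + 50) ÷ lead(D) = −18x ÷ −2x = 9. Subtract (9)·D = −18x + 45. Remainder: 5.

Q(x) = −9x⁴ + 6x³ + 3x² + 8x + 9; R(x) = 5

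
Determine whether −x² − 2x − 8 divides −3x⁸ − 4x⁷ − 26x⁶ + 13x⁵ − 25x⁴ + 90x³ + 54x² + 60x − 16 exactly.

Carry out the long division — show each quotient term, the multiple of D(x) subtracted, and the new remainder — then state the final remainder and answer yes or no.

R(x) = 0, so D(x) is a factor of P(x). yes

Step 1: lead(−3x⁸ − 4x⁷ − 26x⁶ + 13x⁵ − 25x⁴ + 90x³ + 54x² + 60x − 16) ÷ lead(D) = −3x⁸ ÷ −x² = 3x⁶. Subtract (3x⁶)·D = −3x⁸ − 6x⁷ − 24x⁶. Remainder: 2x⁷ − 2x⁶ + 13x⁵ − 25x⁴ + 90x³ + 54x² + 60x − 16.
Step 2: lead(2x⁷ − 2x⁶ + 13x⁵ − 25x⁴ + 90x³ + 54x² + 60x − 16) ÷ lead(D) = 2x⁷ ÷ −x² = −2x⁵. Subtract (−2x⁵)·D = 2x⁷ + 4x⁶ + 16x⁵. Remainder: −6x⁶ − 3x⁵ − 25x⁴ + 90x³ + 54x² + 60x − 16.
Step 3: lead(−6x⁶ − 3x⁵ − 25x⁴ + 90x³ + 54x² + 60x − 16) ÷ lead(D) = −6x⁶ ÷ −x² = 6x⁴. Subtract (6x⁴)·D = −6x⁶ − 12x⁵ − 48x⁴. Remainder: 9x⁵ + 23x⁴ + 90x³ + 54x² + 60x − 16.
Step 4: lead(9x⁵ + 23x⁴ + 90x³ + 54x² + 60x − 16) ÷ lead(D) = 9x⁵ ÷ −x² = −9x³. Subtract (−9x³)·D = 9x⁵ + 18x⁴ + 72x³. Remainder: 5x⁴ + 18x³ + 54x² + 60x − 16.
Step 5: lead(5x⁴ + 18x³ + 54x² + 60x − 16) ÷ lead(D) = 5x⁴ ÷ −x² = −5x². Subtract (−5x²)·D = 5x⁴ + 10x³ + 40x². Remainder: 8x³ + 14x² + 60x − 16.
Step 6: lead(8x³ + 14x² + 60x − 16) ÷ lead(D) = 8x³ ÷ −x² = −8x. Subtract (−8x)·D = 8x³ + 16x² + 64x. Remainder: −2x² − 4x − 16.
Step 7: lead(−2x² − 4x − 16) ÷ lead(D) = −2x² ÷ −x² = 2. Subtract (2)·D = −2x² − 4x − 16. Remainder: 0.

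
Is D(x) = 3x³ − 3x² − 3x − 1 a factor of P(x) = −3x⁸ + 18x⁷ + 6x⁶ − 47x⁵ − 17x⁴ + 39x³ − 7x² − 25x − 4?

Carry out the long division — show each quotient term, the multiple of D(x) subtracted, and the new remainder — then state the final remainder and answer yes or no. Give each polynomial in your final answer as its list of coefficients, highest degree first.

Step 1: lead(−3x⁸ + 18x⁷ + 6x⁶ − 47x⁵ − 17x⁴ + 39x³ − 7x² − 25x − 4) ÷ lead(D) = −3x⁸ ÷ 3x³ = −x⁵. Subtract (−x⁵)·D = −3x⁸ + 3x⁷ + 3x⁶ + x⁵. Remainder: 15x⁷ + 3x⁶ − 48x⁵ − 17x⁴ + 39x³ − 7x² − 25x − 4.
Step 2: lead(15x⁷ + 3x⁶ − 48x⁵ − 17x⁴ + 39x³ − 7x² − 25x − 4) ÷ lead(D) = 15x⁷ ÷ 3x³ = 5x⁴. Subtract (5x⁴)·D = 15x⁷ − 15x⁶ − 15x⁵ − 5x⁴. Remainder: 18x⁶ − 33x⁵ − 12x⁴ + 39x³ − 7x² − 25x − 4.
Step 3: lead(18x⁶ − 33x⁵ − 12x⁴ + 39x³ − 7x² − 25x − 4) ÷ lead(D) = 18x⁶ ÷ 3x³ = 6x³. Subtract (6x³)·D = 18x⁶ − 18x⁵ − 18x⁴ − 6x³. Remainder: −15x⁵ + 6x⁴ + 45x³ − 7x² − 25x − 4.
Step 4: lead(−15x⁵ + 6x⁴ + 45x³ − 7x² − 25x − 4) ÷ lead(D) = −15x⁵ ÷ 3x³ = −5x². Subtract (−5x²)·D = −15x⁵ + 15x⁴ + 15x³ + 5x². Remainder: −9x⁴ + 30x³ − 12x² − 25x − 4.
Step 5: lead(−9x⁴ + 30x³ − 12x² − 25x − 4) ÷ lead(D) = −9x⁴ ÷ 3x³ = −3x. Subtract (−3x)·D = −9x⁴ + 9x³ + 9x² + 3x. Remainder: 21x³ − 21x² − 28x − 4.
Step 6: lead(21x³ − 21x² − 28x − 4) ÷ lead(D) = 21x³ ÷ 3x³ = 7. Subtract (7)·D = 21x³ − 21x² − 21x − 7. Remainder: −7x + 3.

R = [-7, 3], so D(x) is not a factor of P(x). no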